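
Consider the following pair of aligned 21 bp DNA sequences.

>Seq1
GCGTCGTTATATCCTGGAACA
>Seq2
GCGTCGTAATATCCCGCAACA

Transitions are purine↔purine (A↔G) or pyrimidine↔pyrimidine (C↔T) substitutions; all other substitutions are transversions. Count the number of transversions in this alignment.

2

Differing sites — 8:T/A (Tv); 15:T/C (Ti); 17:G/C (Tv).
Of the 3 differences, 1 transition and 2 transversions, so the answer is 2.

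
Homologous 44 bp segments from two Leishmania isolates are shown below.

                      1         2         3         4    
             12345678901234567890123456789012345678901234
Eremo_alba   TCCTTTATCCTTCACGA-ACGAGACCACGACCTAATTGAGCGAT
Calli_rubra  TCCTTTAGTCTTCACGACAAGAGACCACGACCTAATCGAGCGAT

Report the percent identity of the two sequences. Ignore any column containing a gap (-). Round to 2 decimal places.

Excluding the 1 gap column leaves 43 comparable sites.
Differing sites — 8:T/G; 9:C/T; 20:C/A; 37:T/C.
39 of the 43 comparable sites match, so the percent identity is 39/43 × 100 = 90.70%.

90.70%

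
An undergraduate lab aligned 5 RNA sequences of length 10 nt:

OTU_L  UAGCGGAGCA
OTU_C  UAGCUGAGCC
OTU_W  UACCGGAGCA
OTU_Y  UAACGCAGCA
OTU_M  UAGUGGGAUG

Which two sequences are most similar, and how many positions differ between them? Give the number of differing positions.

1

Pairwise Hamming distances:
  OTU_L vs OTU_C: 2
  OTU_L vs OTU_W: 1
  OTU_L vs OTU_Y: 2
  OTU_L vs OTU_M: 5
  OTU_C vs OTU_W: 3
  OTU_C vs OTU_Y: 4
  OTU_C vs OTU_M: 6
  OTU_W vs OTU_Y: 2
  OTU_W vs OTU_M: 6
  OTU_Y vs OTU_M: 7
The smallest is 1, between OTU_L and OTU_W.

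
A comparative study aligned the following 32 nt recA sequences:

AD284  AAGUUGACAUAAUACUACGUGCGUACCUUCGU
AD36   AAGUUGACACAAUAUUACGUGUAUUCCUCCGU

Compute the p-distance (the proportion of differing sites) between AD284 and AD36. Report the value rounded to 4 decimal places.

0.1875

The sequences differ at positions 10 (U/C), 15 (C/U), 22 (C/U), 23 (G/A), 25 (A/U), 29 (U/C).
There are 6 differences over 32 sites, so p = 6/32 = 0.1875.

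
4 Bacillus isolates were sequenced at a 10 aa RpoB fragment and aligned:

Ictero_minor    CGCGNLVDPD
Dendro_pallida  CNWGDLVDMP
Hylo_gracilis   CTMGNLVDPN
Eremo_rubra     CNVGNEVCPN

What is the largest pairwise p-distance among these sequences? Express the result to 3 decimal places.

0.600

Pairwise Hamming distances:
  Ictero_minor vs Dendro_pallida: 5
  Ictero_minor vs Hylo_gracilis: 3
  Ictero_minor vs Eremo_rubra: 5
  Dendro_pallida vs Hylo_gracilis: 5
  Dendro_pallida vs Eremo_rubra: 6
  Hylo_gracilis vs Eremo_rubra: 4
The largest is 6 mismatches, between Dendro_pallida and Eremo_rubra; p = 6/10 = 0.600.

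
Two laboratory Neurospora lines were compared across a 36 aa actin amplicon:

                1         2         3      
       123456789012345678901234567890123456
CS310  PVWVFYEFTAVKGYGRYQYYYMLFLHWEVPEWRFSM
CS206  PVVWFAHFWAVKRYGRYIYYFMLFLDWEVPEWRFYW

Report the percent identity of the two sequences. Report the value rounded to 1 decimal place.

The sequences differ at positions 3 (W/V), 4 (V/W), 6 (Y/A), 7 (E/H), 9 (T/W), 13 (G/R), 18 (Q/I), 21 (Y/F), 26 (H/D), 35 (S/Y), 36 (M/W).
25 of the 36 sites match, so the percent identity is 25/36 × 100 = 69.4%.

69.4%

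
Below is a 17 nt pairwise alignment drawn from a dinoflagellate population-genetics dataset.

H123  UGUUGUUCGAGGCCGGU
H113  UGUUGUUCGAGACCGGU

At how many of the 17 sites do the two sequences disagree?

A single mismatch occurs at site 12 (G/A).
That gives 1 mismatch out of 17 aligned sites, so the Hamming distance is 1.

1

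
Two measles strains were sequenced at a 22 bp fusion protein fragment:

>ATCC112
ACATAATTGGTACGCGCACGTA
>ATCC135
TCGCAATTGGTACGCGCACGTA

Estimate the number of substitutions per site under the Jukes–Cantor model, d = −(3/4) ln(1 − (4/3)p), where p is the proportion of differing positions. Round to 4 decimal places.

0.1505

The sequences differ at positions 1 (A/T), 3 (A/G), 4 (T/C).
p = 3/22 = 0.136364.
d = −0.75 · ln(1 − (4/3)·0.136364) = −0.75 · ln(0.818181) = −0.75 · (-0.200672) = 0.1505.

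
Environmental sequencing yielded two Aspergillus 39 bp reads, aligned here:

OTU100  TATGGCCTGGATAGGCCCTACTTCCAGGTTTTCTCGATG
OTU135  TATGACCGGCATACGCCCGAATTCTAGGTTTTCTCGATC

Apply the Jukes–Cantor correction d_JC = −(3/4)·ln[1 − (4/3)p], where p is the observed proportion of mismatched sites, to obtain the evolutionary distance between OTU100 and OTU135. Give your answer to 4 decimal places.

0.2396

The sequences differ at positions 5 (G/A), 8 (T/G), 10 (G/C), 14 (G/C), 19 (T/G), 21 (C/A), 25 (C/T), 39 (G/C).
p = 8/39 = 0.205128.
d = −0.75 · ln(1 − (4/3)·0.205128) = −0.75 · ln(0.726496) = −0.75 · (-0.319522) = 0.2396.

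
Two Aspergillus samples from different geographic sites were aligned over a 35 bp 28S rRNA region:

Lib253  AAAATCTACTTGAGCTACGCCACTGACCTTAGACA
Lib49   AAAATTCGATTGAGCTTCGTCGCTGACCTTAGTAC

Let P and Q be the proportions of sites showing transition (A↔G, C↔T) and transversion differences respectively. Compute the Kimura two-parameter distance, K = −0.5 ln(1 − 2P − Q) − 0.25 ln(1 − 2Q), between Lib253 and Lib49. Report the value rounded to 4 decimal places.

Mismatches occur at site 6 (C↔T, transition), site 7 (T↔C, transition), site 8 (A↔G, transition), site 9 (C↔A, transversion), site 17 (A↔T, transversion), site 20 (C↔T, transition), site 22 (A↔G, transition), site 33 (A↔T, transversion), site 34 (C↔A, transversion), site 35 (A↔C, transversion).
Of the 10 differences, 5 transitions and 5 transversions over 35 sites: P = 5/35 = 0.142857, Q = 5/35 = 0.142857.
d = −0.5·ln(0.571429) − 0.25·ln(0.714286) = −0.5·(-0.559615) − 0.25·(-0.336472) = 0.3639.

0.3639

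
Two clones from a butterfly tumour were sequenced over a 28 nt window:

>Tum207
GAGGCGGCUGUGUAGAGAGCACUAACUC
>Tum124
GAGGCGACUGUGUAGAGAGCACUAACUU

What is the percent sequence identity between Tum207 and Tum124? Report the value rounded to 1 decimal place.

Differing sites — 7:G/A; 28:C/U.
26 of the 28 sites match, so the percent identity is 26/28 × 100 = 92.9%.

92.9%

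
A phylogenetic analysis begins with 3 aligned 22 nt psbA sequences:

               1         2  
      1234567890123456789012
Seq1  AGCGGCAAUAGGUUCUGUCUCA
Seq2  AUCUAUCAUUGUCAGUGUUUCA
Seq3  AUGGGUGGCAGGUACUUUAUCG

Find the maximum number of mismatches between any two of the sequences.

Pairwise Hamming distances:
  Seq1 vs Seq2: 11
  Seq1 vs Seq3: 10
  Seq2 vs Seq3: 13
The largest is 13, between Seq2 and Seq3.

13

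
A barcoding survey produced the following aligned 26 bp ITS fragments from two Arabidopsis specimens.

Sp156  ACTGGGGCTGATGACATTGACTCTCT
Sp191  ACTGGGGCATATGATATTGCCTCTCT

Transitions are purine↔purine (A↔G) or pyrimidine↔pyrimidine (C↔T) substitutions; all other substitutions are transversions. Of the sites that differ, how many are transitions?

1

Mismatches occur at site 9 (T→A, transversion), site 10 (G→T, transversion), site 15 (C→T, transition), site 20 (A→C, transversion).
Of the 4 differences, 1 transition and 3 transversions, so the answer is 1.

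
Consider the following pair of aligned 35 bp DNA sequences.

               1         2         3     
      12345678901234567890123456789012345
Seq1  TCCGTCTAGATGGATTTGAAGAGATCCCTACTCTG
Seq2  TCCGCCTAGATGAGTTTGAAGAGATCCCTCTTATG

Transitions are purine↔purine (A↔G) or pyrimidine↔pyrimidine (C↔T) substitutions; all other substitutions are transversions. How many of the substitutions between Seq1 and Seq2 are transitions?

Mismatches occur at site 5 (T→C, transition), site 13 (G→A, transition), site 14 (A→G, transition), site 30 (A→C, transversion), site 31 (C→T, transition), site 33 (C→A, transversion).
Of the 6 differences, 4 transitions and 2 transversions, so the answer is 4.

4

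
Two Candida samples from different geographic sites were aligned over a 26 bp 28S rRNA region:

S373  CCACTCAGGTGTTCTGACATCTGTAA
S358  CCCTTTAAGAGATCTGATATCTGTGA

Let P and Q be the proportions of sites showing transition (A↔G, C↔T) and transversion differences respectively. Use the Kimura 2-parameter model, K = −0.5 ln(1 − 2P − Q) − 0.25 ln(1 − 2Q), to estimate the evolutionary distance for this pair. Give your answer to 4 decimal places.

0.4122

Mismatches occur at site 3 (A↔C, transversion), site 4 (C↔T, transition), site 6 (C↔T, transition), site 8 (G↔A, transition), site 10 (T↔A, transversion), site 12 (T↔A, transversion), site 18 (C↔T, transition), site 25 (A↔G, transition).
Of the 8 differences, 5 transitions and 3 transversions over 26 sites: P = 5/26 = 0.192308, Q = 3/26 = 0.115385.
d = −0.5·ln(0.499999) − 0.25·ln(0.769230) = −0.5·(-0.693149) − 0.25·(-0.262365) = 0.4122.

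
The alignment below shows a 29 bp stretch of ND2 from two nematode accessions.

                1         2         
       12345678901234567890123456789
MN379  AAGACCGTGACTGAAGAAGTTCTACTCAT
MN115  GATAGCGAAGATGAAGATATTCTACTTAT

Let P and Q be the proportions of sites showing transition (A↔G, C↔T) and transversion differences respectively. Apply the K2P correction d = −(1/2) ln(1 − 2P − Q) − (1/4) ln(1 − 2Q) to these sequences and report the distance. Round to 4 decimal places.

0.4698

The sequences differ at positions 1 (A/G, transition), 3 (G/T, transversion), 5 (C/G, transversion), 8 (T/A, transversion), 9 (G/A, transition), 10 (A/G, transition), 11 (C/A, transversion), 18 (A/T, transversion), 19 (G/A, transition), 27 (C/T, transition).
Of the 10 differences, 5 transitions and 5 transversions over 29 sites: P = 5/29 = 0.172414, Q = 5/29 = 0.172414.
d = −0.5·ln(0.482758) − 0.25·ln(0.655172) = −0.5·(-0.728240) − 0.25·(-0.422857) = 0.4698.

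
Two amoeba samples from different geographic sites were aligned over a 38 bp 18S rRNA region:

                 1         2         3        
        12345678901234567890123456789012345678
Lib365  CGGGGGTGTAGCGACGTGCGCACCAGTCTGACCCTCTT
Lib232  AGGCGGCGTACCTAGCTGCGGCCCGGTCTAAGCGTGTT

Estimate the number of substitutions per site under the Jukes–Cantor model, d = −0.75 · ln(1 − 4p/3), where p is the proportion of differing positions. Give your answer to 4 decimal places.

Differing sites — 1:C/A; 4:G/C; 7:T/C; 11:G/C; 13:G/T; 15:C/G; 16:G/C; 21:C/G; 22:A/C; 25:A/G; 30:G/A; 32:C/G; 34:C/G; 36:C/G.
p = 14/38 = 0.368421.
d = −0.75 · ln(1 − (4/3)·0.368421) = −0.75 · ln(0.508772) = −0.75 · (-0.675755) = 0.5068.

0.5068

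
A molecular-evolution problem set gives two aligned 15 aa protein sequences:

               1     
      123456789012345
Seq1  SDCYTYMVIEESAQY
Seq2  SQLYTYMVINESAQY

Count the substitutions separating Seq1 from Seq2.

Differing sites — 2:D/Q; 3:C/L; 10:E/N.
That gives 3 mismatches out of 15 aligned sites, so the Hamming distance is 3.

3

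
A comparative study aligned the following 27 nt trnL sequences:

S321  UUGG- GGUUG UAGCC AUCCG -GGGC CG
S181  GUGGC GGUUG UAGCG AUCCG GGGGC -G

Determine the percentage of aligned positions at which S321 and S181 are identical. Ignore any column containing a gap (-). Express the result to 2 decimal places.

Excluding the 3 gap columns leaves 24 comparable sites.
The sequences differ at positions 1 (U/G), 15 (C/G).
22 of the 24 comparable sites match, so the percent identity is 22/24 × 100 = 91.67%.

91.67%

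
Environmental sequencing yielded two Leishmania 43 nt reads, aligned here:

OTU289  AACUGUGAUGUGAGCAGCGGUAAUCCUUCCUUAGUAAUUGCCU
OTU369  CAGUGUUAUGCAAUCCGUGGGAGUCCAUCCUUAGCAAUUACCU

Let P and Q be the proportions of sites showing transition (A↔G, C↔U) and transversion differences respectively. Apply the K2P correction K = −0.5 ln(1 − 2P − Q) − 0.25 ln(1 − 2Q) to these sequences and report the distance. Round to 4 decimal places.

Differing sites — 1:A/C (Tv); 3:C/G (Tv); 7:G/U (Tv); 11:U/C (Ti); 12:G/A (Ti); 14:G/U (Tv); 16:A/C (Tv); 18:C/U (Ti); 21:U/G (Tv); 23:A/G (Ti); 27:U/A (Tv); 35:U/C (Ti); 40:G/A (Ti).
Of the 13 differences, 6 transitions and 7 transversions over 43 sites: P = 6/43 = 0.139535, Q = 7/43 = 0.162791.
d = −0.5·ln(0.558139) − 0.25·ln(0.674418) = −0.5·(-0.583147) − 0.25·(-0.393905) = 0.3900.

0.3900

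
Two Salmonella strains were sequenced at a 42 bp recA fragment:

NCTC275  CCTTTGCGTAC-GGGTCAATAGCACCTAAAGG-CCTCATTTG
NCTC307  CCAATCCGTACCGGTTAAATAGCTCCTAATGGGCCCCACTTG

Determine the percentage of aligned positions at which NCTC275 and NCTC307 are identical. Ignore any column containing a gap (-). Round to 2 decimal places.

77.50%

Excluding the 2 gap columns leaves 40 comparable sites.
Differing sites — 3:T/A; 4:T/A; 6:G/C; 15:G/T; 17:C/A; 24:A/T; 30:A/T; 36:T/C; 39:T/C.
31 of the 40 comparable sites match, so the percent identity is 31/40 × 100 = 77.50%.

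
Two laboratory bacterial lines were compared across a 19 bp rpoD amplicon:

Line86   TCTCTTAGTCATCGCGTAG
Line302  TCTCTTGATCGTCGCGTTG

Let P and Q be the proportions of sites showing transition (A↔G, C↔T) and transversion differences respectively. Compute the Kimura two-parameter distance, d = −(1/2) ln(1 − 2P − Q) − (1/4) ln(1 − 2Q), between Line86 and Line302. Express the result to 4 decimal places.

Mismatches occur at site 7 (A↔G, transition), site 8 (G↔A, transition), site 11 (A↔G, transition), site 18 (A↔T, transversion).
Of the 4 differences, 3 transitions and 1 transversion over 19 sites: P = 3/19 = 0.157895, Q = 1/19 = 0.052632.
d = −0.5·ln(0.631578) − 0.25·ln(0.894736) = −0.5·(-0.459534) − 0.25·(-0.111227) = 0.2576.

0.2576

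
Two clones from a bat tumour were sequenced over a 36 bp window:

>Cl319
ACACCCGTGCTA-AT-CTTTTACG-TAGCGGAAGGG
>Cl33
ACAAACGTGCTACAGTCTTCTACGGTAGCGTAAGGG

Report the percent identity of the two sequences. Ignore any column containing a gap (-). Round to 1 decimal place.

Excluding the 3 gap columns leaves 33 comparable sites.
Differing sites — 4:C/A; 5:C/A; 15:T/G; 20:T/C; 31:G/T.
28 of the 33 comparable sites match, so the percent identity is 28/33 × 100 = 84.8%.

84.8%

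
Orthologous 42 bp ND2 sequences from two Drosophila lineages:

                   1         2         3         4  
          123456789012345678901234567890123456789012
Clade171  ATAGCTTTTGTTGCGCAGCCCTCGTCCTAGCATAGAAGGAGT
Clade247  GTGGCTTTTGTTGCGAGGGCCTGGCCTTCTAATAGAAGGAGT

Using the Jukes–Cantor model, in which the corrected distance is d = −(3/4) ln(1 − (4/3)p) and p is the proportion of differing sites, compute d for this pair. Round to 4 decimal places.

0.3222

The sequences differ at positions 1 (A/G), 3 (A/G), 16 (C/A), 17 (A/G), 19 (C/G), 23 (C/G), 25 (T/C), 27 (C/T), 29 (A/C), 30 (G/T), 31 (C/A).
p = 11/42 = 0.261905.
d = −0.75 · ln(1 − (4/3)·0.261905) = −0.75 · ln(0.650793) = −0.75 · (-0.429564) = 0.3222.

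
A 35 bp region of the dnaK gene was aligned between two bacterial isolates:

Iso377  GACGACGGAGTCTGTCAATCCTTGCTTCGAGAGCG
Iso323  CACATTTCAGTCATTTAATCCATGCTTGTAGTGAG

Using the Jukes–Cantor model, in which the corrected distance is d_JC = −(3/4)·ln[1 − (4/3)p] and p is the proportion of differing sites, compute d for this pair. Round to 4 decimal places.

Differing sites — 1:G/C; 4:G/A; 5:A/T; 6:C/T; 7:G/T; 8:G/C; 13:T/A; 14:G/T; 16:C/T; 22:T/A; 28:C/G; 29:G/T; 32:A/T; 34:C/A.
p = 14/35 = 0.400000.
d = −0.75 · ln(1 − (4/3)·0.400000) = −0.75 · ln(0.466667) = −0.75 · (-0.762139) = 0.5716.

0.5716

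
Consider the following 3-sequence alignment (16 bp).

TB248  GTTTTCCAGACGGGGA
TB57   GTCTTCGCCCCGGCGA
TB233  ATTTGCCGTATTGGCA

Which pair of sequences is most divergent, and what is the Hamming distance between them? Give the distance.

Pairwise Hamming distances:
  TB248 vs TB57: 6
  TB248 vs TB233: 7
  TB57 vs TB233: 11
The largest is 11, between TB57 and TB233.

11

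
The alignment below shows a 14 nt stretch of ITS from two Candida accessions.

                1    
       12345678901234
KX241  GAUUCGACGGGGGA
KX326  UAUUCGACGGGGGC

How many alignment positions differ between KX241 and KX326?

2

Mismatches occur at site 1 (G/U), site 14 (A/C).
That gives 2 mismatches out of 14 aligned sites, so the Hamming distance is 2.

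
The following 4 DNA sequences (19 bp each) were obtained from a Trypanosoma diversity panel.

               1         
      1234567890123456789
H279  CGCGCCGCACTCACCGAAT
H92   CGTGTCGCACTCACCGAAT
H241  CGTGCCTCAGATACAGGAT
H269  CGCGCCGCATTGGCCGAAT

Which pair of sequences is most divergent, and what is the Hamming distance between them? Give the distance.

8

Pairwise Hamming distances:
  H279 vs H92: 2
  H279 vs H241: 7
  H279 vs H269: 3
  H92 vs H241: 7
  H92 vs H269: 5
  H241 vs H269: 8
The largest is 8, between H241 and H269.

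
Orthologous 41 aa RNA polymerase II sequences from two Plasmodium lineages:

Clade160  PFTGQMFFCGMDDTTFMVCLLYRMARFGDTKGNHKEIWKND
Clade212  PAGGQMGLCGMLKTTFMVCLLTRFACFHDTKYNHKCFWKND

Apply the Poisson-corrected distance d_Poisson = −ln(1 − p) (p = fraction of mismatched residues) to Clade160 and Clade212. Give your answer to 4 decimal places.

0.3814

Mismatches occur at site 2 (F→A), site 3 (T→G), site 7 (F→G), site 8 (F→L), site 12 (D→L), site 13 (D→K), site 22 (Y→T), site 24 (M→F), site 26 (R→C), site 28 (G→H), site 32 (G→Y), site 36 (E→C), site 37 (I→F).
p = 13/41 = 0.317073.
d = −ln(1 − 0.317073) = −ln(0.682927) = 0.3814.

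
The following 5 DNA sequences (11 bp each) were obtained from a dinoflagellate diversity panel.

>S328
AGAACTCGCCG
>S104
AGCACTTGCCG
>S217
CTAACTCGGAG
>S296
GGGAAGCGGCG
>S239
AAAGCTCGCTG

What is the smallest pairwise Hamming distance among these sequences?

2

Pairwise Hamming distances:
  S328 vs S104: 2
  S328 vs S217: 4
  S328 vs S296: 5
  S328 vs S239: 3
  S104 vs S217: 6
  S104 vs S296: 6
  S104 vs S239: 5
  S217 vs S296: 6
  S217 vs S239: 5
  S296 vs S239: 8
The smallest is 2, between S328 and S104.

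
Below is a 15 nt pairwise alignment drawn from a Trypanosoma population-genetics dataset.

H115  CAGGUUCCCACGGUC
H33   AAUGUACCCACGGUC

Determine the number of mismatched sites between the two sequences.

3

Mismatches occur at site 1 (C→A), site 3 (G→U), site 6 (U→A).
That gives 3 mismatches out of 15 aligned sites, so the Hamming distance is 3.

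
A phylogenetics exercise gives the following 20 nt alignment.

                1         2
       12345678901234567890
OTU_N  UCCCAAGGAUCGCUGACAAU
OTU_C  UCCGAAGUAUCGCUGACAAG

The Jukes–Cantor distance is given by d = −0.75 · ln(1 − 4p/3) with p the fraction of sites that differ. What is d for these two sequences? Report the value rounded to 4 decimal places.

Mismatches occur at site 4 (C→G), site 8 (G→U), site 20 (U→G).
p = 3/20 = 0.150000.
d = −0.75 · ln(1 − (4/3)·0.150000) = −0.75 · ln(0.800000) = −0.75 · (-0.223144) = 0.1674.

0.1674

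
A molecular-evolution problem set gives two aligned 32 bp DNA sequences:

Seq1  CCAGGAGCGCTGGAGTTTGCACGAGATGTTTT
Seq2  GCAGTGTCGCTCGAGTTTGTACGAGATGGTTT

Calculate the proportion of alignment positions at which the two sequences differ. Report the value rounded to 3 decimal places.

The sequences differ at positions 1 (C/G), 5 (G/T), 6 (A/G), 7 (G/T), 12 (G/C), 20 (C/T), 29 (T/G).
There are 7 differences over 32 sites, so p = 7/32 = 0.219.

0.219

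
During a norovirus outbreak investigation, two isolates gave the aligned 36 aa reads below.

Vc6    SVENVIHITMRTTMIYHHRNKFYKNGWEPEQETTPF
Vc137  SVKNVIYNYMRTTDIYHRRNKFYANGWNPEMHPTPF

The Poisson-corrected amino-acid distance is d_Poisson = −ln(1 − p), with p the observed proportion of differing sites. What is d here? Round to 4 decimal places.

0.3646

The sequences differ at positions 3 (E/K), 7 (H/Y), 8 (I/N), 9 (T/Y), 14 (M/D), 18 (H/R), 24 (K/A), 28 (E/N), 31 (Q/M), 32 (E/H), 33 (T/P).
p = 11/36 = 0.305556.
d = −ln(1 − 0.305556) = −ln(0.694444) = 0.3646.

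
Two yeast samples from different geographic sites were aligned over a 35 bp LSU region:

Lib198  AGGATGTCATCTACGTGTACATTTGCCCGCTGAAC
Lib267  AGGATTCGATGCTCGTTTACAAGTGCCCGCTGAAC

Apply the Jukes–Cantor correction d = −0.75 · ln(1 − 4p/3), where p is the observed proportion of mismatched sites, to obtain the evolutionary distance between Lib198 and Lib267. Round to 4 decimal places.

Mismatches occur at site 6 (G→T), site 7 (T→C), site 8 (C→G), site 11 (C→G), site 12 (T→C), site 13 (A→T), site 17 (G→T), site 22 (T→A), site 23 (T→G).
p = 9/35 = 0.257143.
d = −0.75 · ln(1 − (4/3)·0.257143) = −0.75 · ln(0.657143) = −0.75 · (-0.419854) = 0.3149.

0.3149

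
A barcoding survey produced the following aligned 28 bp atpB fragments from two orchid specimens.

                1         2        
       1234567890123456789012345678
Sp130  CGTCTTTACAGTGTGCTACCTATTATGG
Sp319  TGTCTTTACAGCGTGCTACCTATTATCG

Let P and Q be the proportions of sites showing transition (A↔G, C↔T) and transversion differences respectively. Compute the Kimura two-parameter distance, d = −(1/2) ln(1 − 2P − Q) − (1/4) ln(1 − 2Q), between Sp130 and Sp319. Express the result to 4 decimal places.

The sequences differ at positions 1 (C/T, transition), 12 (T/C, transition), 27 (G/C, transversion).
Of the 3 differences, 2 transitions and 1 transversion over 28 sites: P = 2/28 = 0.071429, Q = 1/28 = 0.035714.
d = −0.5·ln(0.821428) − 0.25·ln(0.928572) = −0.5·(-0.196711) − 0.25·(-0.074107) = 0.1169.

0.1169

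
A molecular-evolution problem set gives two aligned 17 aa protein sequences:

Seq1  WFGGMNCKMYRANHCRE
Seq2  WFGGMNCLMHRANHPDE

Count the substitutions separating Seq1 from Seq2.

The sequences differ at positions 8 (K/L), 10 (Y/H), 15 (C/P), 16 (R/D).
That gives 4 mismatches out of 17 aligned sites, so the Hamming distance is 4.

4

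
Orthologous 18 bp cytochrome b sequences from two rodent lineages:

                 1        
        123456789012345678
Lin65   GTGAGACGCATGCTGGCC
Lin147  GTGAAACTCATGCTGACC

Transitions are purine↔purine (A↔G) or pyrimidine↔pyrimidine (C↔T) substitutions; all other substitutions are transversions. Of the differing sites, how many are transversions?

Differing sites — 5:G/A (Ti); 8:G/T (Tv); 16:G/A (Ti).
Of the 3 differences, 2 transitions and 1 transversion, so the answer is 1.

1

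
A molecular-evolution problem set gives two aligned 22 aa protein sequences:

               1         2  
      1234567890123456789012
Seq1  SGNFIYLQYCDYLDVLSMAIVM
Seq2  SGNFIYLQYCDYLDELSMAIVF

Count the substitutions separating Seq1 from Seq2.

Differing sites — 15:V/E; 22:M/F.
That gives 2 mismatches out of 22 aligned sites, so the Hamming distance is 2.

2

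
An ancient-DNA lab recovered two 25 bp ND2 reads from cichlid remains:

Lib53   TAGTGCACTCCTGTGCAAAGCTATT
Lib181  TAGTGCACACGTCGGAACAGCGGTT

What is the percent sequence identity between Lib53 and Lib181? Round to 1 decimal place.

68.0%

Mismatches occur at site 9 (T→A), site 11 (C→G), site 13 (G→C), site 14 (T→G), site 16 (C→A), site 18 (A→C), site 22 (T→G), site 23 (A→G).
17 of the 25 sites match, so the percent identity is 17/25 × 100 = 68.0%.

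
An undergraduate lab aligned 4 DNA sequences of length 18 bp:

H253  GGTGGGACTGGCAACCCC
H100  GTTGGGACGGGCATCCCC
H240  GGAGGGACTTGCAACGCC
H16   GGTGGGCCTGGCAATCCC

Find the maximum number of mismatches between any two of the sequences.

6

Pairwise Hamming distances:
  H253 vs H100: 3
  H253 vs H240: 3
  H253 vs H16: 2
  H100 vs H240: 6
  H100 vs H16: 5
  H240 vs H16: 5
The largest is 6, between H100 and H240.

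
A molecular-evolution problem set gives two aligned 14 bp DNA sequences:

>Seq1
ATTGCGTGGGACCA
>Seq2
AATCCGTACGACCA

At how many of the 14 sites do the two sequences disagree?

4

Differing sites — 2:T/A; 4:G/C; 8:G/A; 9:G/C.
That gives 4 mismatches out of 14 aligned sites, so the Hamming distance is 4.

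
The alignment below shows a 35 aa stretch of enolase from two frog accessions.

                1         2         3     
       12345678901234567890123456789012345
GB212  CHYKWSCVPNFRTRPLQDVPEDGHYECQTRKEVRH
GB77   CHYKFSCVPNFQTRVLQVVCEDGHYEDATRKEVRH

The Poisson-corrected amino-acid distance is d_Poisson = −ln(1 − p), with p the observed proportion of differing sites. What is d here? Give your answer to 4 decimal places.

0.2231

Differing sites — 5:W/F; 12:R/Q; 15:P/V; 18:D/V; 20:P/C; 27:C/D; 28:Q/A.
p = 7/35 = 0.200000.
d = −ln(1 − 0.200000) = −ln(0.800000) = 0.2231.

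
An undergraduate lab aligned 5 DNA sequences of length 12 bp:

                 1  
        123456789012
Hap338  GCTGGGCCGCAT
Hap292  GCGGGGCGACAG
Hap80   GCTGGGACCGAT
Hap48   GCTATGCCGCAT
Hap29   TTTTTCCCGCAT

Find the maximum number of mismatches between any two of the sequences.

9

Pairwise Hamming distances:
  Hap338 vs Hap292: 4
  Hap338 vs Hap80: 3
  Hap338 vs Hap48: 2
  Hap338 vs Hap29: 5
  Hap292 vs Hap80: 6
  Hap292 vs Hap48: 6
  Hap292 vs Hap29: 9
  Hap80 vs Hap48: 5
  Hap80 vs Hap29: 8
  Hap48 vs Hap29: 4
The largest is 9, between Hap292 and Hap29.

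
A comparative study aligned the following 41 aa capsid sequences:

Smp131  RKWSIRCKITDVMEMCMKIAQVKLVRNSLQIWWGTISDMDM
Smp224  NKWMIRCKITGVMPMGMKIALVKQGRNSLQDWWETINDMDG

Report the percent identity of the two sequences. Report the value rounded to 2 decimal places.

70.73%

The sequences differ at positions 1 (R/N), 4 (S/M), 11 (D/G), 14 (E/P), 16 (C/G), 21 (Q/L), 24 (L/Q), 25 (V/G), 31 (I/D), 34 (G/E), 37 (S/N), 41 (M/G).
29 of the 41 sites match, so the percent identity is 29/41 × 100 = 70.73%.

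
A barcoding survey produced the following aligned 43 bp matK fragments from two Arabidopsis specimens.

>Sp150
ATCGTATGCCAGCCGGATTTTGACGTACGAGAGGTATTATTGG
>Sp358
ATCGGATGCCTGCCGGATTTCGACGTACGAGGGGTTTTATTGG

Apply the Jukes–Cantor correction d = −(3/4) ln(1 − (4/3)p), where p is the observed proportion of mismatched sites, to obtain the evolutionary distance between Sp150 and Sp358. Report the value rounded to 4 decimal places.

Mismatches occur at site 5 (T↔G), site 11 (A↔T), site 21 (T↔C), site 32 (A↔G), site 36 (A↔T).
p = 5/43 = 0.116279.
d = −0.75 · ln(1 − (4/3)·0.116279) = −0.75 · ln(0.844961) = −0.75 · (-0.168465) = 0.1263.

0.1263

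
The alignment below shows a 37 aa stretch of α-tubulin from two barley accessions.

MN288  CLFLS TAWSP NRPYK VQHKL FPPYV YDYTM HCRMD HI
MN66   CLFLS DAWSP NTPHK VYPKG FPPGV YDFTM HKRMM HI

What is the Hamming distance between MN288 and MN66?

Mismatches occur at site 6 (T/D), site 12 (R/T), site 14 (Y/H), site 17 (Q/Y), site 18 (H/P), site 20 (L/G), site 24 (Y/G), site 28 (Y/F), site 32 (C/K), site 35 (D/M).
That gives 10 mismatches out of 37 aligned sites, so the Hamming distance is 10.

10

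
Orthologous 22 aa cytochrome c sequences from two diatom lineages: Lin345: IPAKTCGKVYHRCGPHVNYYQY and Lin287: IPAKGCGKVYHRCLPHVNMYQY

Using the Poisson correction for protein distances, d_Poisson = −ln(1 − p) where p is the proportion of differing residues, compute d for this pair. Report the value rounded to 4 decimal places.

The sequences differ at positions 5 (T/G), 14 (G/L), 19 (Y/M).
p = 3/22 = 0.136364.
d = −ln(1 − 0.136364) = −ln(0.863636) = 0.1466.

0.1466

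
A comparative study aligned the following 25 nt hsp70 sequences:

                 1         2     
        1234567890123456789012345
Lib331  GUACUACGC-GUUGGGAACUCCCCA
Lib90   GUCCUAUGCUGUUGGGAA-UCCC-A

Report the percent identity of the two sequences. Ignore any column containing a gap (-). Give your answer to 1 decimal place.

Excluding the 3 gap columns leaves 22 comparable sites.
Mismatches occur at site 3 (A/C), site 7 (C/U).
20 of the 22 comparable sites match, so the percent identity is 20/22 × 100 = 90.9%.

90.9%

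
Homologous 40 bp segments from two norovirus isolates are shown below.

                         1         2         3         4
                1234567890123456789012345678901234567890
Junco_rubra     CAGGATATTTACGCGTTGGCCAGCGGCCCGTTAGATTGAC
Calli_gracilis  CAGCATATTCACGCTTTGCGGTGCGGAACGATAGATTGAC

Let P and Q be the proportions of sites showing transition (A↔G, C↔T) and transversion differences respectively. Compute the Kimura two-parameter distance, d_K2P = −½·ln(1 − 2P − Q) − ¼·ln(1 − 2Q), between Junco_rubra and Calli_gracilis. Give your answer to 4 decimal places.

0.3103

The sequences differ at positions 4 (G/C, transversion), 10 (T/C, transition), 15 (G/T, transversion), 19 (G/C, transversion), 20 (C/G, transversion), 21 (C/G, transversion), 22 (A/T, transversion), 27 (C/A, transversion), 28 (C/A, transversion), 31 (T/A, transversion).
Of the 10 differences, 1 transition and 9 transversions over 40 sites: P = 1/40 = 0.025000, Q = 9/40 = 0.225000.
d = −0.5·ln(0.725000) − 0.25·ln(0.550000) = −0.5·(-0.321584) − 0.25·(-0.597837) = 0.3103.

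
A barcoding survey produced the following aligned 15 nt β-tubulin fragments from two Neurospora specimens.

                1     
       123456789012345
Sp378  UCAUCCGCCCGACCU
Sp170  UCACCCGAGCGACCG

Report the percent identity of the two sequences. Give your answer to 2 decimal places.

73.33%

The sequences differ at positions 4 (U/C), 8 (C/A), 9 (C/G), 15 (U/G).
11 of the 15 sites match, so the percent identity is 11/15 × 100 = 73.33%.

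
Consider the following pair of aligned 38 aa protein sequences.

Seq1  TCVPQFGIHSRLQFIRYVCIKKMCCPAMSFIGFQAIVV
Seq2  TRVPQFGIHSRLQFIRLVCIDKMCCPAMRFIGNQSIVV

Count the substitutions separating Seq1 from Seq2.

Differing sites — 2:C/R; 17:Y/L; 21:K/D; 29:S/R; 33:F/N; 35:A/S.
That gives 6 mismatches out of 38 aligned sites, so the Hamming distance is 6.

6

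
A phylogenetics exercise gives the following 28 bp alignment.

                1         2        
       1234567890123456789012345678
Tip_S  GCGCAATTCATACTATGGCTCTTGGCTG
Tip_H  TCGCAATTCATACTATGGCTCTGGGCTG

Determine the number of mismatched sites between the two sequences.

2

Differing sites — 1:G/T; 23:T/G.
That gives 2 mismatches out of 28 aligned sites, so the Hamming distance is 2.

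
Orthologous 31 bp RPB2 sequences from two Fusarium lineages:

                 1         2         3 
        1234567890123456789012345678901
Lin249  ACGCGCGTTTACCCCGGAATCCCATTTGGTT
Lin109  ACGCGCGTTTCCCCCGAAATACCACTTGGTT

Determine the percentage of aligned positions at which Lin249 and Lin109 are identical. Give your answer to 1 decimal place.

Mismatches occur at site 11 (A↔C), site 17 (G↔A), site 21 (C↔A), site 25 (T↔C).
27 of the 31 sites match, so the percent identity is 27/31 × 100 = 87.1%.

87.1%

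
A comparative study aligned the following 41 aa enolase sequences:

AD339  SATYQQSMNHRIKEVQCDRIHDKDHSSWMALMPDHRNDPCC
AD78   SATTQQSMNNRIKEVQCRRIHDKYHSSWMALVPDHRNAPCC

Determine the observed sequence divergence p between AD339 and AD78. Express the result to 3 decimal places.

0.146

Mismatches occur at site 4 (Y/T), site 10 (H/N), site 18 (D/R), site 24 (D/Y), site 32 (M/V), site 38 (D/A).
There are 6 differences over 41 sites, so p = 6/41 = 0.146.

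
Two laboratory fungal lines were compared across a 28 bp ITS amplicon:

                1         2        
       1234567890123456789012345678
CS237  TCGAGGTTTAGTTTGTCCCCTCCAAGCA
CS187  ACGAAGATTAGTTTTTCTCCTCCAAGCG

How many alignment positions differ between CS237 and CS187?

6

The sequences differ at positions 1 (T/A), 5 (G/A), 7 (T/A), 15 (G/T), 18 (C/T), 28 (A/G).
That gives 6 mismatches out of 28 aligned sites, so the Hamming distance is 6.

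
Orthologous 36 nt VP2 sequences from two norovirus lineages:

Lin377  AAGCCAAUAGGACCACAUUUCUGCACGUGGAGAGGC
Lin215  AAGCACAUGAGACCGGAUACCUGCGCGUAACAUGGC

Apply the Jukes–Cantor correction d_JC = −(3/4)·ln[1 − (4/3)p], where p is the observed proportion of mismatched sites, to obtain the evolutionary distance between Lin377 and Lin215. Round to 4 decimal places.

Differing sites — 5:C/A; 6:A/C; 9:A/G; 10:G/A; 15:A/G; 16:C/G; 19:U/A; 20:U/C; 25:A/G; 29:G/A; 30:G/A; 31:A/C; 32:G/A; 33:A/U.
p = 14/36 = 0.388889.
d = −0.75 · ln(1 − (4/3)·0.388889) = −0.75 · ln(0.481481) = −0.75 · (-0.730889) = 0.5482.

0.5482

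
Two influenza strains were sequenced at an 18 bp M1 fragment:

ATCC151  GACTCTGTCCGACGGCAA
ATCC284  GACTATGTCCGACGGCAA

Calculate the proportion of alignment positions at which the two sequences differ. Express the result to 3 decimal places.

0.056

A single mismatch occurs at site 5 (C→A).
There are 1 differences over 18 sites, so p = 1/18 = 0.056.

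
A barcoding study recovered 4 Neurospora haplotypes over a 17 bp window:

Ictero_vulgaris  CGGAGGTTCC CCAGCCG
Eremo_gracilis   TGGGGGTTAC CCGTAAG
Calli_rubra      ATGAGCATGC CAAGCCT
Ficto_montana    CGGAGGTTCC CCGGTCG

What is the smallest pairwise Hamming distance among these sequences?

2

Pairwise Hamming distances:
  Ictero_vulgaris vs Eremo_gracilis: 7
  Ictero_vulgaris vs Calli_rubra: 7
  Ictero_vulgaris vs Ficto_montana: 2
  Eremo_gracilis vs Calli_rubra: 12
  Eremo_gracilis vs Ficto_montana: 6
  Calli_rubra vs Ficto_montana: 9
The smallest is 2, between Ictero_vulgaris and Ficto_montana.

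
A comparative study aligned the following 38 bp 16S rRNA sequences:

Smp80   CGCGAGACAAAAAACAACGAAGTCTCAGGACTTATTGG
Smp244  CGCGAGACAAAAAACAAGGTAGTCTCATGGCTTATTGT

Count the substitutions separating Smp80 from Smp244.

Differing sites — 18:C/G; 20:A/T; 28:G/T; 30:A/G; 38:G/T.
That gives 5 mismatches out of 38 aligned sites, so the Hamming distance is 5.

5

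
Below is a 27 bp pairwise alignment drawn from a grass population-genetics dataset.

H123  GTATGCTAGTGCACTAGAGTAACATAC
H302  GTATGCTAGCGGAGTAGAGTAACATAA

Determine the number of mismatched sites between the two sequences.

4

The sequences differ at positions 10 (T/C), 12 (C/G), 14 (C/G), 27 (C/A).
That gives 4 mismatches out of 27 aligned sites, so the Hamming distance is 4.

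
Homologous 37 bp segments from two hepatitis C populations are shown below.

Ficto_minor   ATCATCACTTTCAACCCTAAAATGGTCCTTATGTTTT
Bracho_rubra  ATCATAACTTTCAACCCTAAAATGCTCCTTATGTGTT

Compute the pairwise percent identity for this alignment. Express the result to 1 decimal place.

The sequences differ at positions 6 (C/A), 25 (G/C), 35 (T/G).
34 of the 37 sites match, so the percent identity is 34/37 × 100 = 91.9%.

91.9%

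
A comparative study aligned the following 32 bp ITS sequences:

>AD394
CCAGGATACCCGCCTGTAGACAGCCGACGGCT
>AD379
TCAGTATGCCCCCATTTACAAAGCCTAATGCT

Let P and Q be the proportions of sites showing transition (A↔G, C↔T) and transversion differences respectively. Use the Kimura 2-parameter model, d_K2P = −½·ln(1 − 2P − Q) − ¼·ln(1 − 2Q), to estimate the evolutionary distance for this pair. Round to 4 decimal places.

0.4673

The sequences differ at positions 1 (C/T, transition), 5 (G/T, transversion), 8 (A/G, transition), 12 (G/C, transversion), 14 (C/A, transversion), 16 (G/T, transversion), 19 (G/C, transversion), 21 (C/A, transversion), 26 (G/T, transversion), 28 (C/A, transversion), 29 (G/T, transversion).
Of the 11 differences, 2 transitions and 9 transversions over 32 sites: P = 2/32 = 0.062500, Q = 9/32 = 0.281250.
d = −0.5·ln(0.593750) − 0.25·ln(0.437500) = −0.5·(-0.521297) − 0.25·(-0.826679) = 0.4673.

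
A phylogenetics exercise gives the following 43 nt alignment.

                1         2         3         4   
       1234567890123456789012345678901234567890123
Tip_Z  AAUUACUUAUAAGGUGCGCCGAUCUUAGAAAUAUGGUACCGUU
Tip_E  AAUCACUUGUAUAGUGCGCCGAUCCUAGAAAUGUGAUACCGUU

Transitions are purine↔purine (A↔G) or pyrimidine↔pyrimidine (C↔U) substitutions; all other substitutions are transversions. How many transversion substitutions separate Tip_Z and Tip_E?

1

Mismatches occur at site 4 (U→C, transition), site 9 (A→G, transition), site 12 (A→U, transversion), site 13 (G→A, transition), site 25 (U→C, transition), site 33 (A→G, transition), site 36 (G→A, transition).
Of the 7 differences, 6 transitions and 1 transversion, so the answer is 1.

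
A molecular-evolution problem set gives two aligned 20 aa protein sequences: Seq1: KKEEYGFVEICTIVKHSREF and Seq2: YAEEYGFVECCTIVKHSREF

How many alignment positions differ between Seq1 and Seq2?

Differing sites — 1:K/Y; 2:K/A; 10:I/C.
That gives 3 mismatches out of 20 aligned sites, so the Hamming distance is 3.

3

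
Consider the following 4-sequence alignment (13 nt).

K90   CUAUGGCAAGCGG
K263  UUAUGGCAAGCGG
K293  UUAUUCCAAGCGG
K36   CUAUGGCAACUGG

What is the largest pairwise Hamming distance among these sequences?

Pairwise Hamming distances:
  K90 vs K263: 1
  K90 vs K293: 3
  K90 vs K36: 2
  K263 vs K293: 2
  K263 vs K36: 3
  K293 vs K36: 5
The largest is 5, between K293 and K36.

5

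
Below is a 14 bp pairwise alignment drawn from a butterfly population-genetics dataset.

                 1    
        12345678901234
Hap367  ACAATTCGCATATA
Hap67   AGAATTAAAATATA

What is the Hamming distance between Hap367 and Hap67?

Differing sites — 2:C/G; 7:C/A; 8:G/A; 9:C/A.
That gives 4 mismatches out of 14 aligned sites, so the Hamming distance is 4.

4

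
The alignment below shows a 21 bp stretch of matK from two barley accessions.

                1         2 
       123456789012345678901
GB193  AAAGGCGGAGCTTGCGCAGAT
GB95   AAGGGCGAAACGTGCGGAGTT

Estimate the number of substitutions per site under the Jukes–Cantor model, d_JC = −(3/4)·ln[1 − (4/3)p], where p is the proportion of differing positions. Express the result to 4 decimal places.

Mismatches occur at site 3 (A→G), site 8 (G→A), site 10 (G→A), site 12 (T→G), site 17 (C→G), site 20 (A→T).
p = 6/21 = 0.285714.
d = −0.75 · ln(1 − (4/3)·0.285714) = −0.75 · ln(0.619048) = −0.75 · (-0.479572) = 0.3597.

0.3597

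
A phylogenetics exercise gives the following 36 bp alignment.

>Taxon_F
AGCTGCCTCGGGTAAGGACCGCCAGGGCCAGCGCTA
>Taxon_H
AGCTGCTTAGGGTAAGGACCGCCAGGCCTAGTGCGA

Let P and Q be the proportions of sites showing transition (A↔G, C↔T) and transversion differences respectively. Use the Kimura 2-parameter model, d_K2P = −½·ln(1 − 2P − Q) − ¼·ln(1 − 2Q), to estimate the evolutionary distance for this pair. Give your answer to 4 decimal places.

0.1894

The sequences differ at positions 7 (C/T, transition), 9 (C/A, transversion), 27 (G/C, transversion), 29 (C/T, transition), 32 (C/T, transition), 35 (T/G, transversion).
Of the 6 differences, 3 transitions and 3 transversions over 36 sites: P = 3/36 = 0.083333, Q = 3/36 = 0.083333.
d = −0.5·ln(0.750001) − 0.25·ln(0.833334) = −0.5·(-0.287681) − 0.25·(-0.182321) = 0.1894.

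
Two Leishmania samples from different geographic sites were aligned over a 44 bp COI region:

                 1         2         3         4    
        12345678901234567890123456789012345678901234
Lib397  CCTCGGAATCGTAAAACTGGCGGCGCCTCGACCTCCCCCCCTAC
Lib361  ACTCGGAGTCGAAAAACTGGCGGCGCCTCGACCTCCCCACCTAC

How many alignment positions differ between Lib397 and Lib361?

Differing sites — 1:C/A; 8:A/G; 12:T/A; 39:C/A.
That gives 4 mismatches out of 44 aligned sites, so the Hamming distance is 4.

4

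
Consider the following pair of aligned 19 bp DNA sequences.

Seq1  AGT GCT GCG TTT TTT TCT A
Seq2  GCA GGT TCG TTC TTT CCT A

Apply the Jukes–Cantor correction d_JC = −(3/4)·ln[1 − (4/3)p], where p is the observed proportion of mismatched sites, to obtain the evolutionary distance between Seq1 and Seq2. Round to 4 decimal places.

Mismatches occur at site 1 (A/G), site 2 (G/C), site 3 (T/A), site 5 (C/G), site 7 (G/T), site 12 (T/C), site 16 (T/C).
p = 7/19 = 0.368421.
d = −0.75 · ln(1 − (4/3)·0.368421) = −0.75 · ln(0.508772) = −0.75 · (-0.675755) = 0.5068.

0.5068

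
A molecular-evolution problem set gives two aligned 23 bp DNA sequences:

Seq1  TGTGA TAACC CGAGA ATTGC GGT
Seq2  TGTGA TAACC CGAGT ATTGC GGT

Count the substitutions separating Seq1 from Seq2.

The sequences differ at position 15 (A/T).
That gives 1 mismatch out of 23 aligned sites, so the Hamming distance is 1.

1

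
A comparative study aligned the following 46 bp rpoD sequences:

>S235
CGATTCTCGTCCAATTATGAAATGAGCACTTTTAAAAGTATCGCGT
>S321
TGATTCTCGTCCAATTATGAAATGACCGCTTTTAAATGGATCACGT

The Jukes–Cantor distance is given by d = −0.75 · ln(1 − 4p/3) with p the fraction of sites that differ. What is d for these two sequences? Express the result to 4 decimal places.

The sequences differ at positions 1 (C/T), 26 (G/C), 28 (A/G), 37 (A/T), 39 (T/G), 43 (G/A).
p = 6/46 = 0.130435.
d = −0.75 · ln(1 − (4/3)·0.130435) = −0.75 · ln(0.826087) = −0.75 · (-0.191055) = 0.1433.

0.1433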